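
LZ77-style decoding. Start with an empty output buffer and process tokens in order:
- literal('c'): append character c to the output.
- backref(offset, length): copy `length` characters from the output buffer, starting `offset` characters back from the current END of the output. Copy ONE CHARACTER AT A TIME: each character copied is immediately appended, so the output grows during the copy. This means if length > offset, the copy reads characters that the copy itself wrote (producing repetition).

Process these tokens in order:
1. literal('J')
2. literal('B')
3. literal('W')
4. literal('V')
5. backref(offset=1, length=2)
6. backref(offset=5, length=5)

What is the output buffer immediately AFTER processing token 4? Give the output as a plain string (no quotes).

Token 1: literal('J'). Output: "J"
Token 2: literal('B'). Output: "JB"
Token 3: literal('W'). Output: "JBW"
Token 4: literal('V'). Output: "JBWV"

Answer: JBWV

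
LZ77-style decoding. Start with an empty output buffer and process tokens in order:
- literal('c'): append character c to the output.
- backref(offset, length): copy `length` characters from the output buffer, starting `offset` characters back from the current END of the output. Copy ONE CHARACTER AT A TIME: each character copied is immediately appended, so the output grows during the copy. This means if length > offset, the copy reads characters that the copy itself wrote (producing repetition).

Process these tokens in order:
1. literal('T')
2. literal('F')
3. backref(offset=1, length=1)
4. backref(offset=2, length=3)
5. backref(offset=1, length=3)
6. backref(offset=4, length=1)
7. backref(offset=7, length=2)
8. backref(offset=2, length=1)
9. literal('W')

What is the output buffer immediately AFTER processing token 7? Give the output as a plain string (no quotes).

Token 1: literal('T'). Output: "T"
Token 2: literal('F'). Output: "TF"
Token 3: backref(off=1, len=1). Copied 'F' from pos 1. Output: "TFF"
Token 4: backref(off=2, len=3) (overlapping!). Copied 'FFF' from pos 1. Output: "TFFFFF"
Token 5: backref(off=1, len=3) (overlapping!). Copied 'FFF' from pos 5. Output: "TFFFFFFFF"
Token 6: backref(off=4, len=1). Copied 'F' from pos 5. Output: "TFFFFFFFFF"
Token 7: backref(off=7, len=2). Copied 'FF' from pos 3. Output: "TFFFFFFFFFFF"

Answer: TFFFFFFFFFFF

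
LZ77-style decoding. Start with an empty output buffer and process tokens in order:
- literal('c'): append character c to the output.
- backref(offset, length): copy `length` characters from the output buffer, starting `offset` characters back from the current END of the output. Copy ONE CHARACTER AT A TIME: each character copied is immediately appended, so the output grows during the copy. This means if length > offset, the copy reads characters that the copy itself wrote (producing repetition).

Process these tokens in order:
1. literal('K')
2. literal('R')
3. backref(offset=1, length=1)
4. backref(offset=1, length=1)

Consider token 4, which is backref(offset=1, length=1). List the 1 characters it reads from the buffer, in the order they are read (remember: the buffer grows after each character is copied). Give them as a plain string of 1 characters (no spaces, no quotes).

Answer: R

Derivation:
Token 1: literal('K'). Output: "K"
Token 2: literal('R'). Output: "KR"
Token 3: backref(off=1, len=1). Copied 'R' from pos 1. Output: "KRR"
Token 4: backref(off=1, len=1). Buffer before: "KRR" (len 3)
  byte 1: read out[2]='R', append. Buffer now: "KRRR"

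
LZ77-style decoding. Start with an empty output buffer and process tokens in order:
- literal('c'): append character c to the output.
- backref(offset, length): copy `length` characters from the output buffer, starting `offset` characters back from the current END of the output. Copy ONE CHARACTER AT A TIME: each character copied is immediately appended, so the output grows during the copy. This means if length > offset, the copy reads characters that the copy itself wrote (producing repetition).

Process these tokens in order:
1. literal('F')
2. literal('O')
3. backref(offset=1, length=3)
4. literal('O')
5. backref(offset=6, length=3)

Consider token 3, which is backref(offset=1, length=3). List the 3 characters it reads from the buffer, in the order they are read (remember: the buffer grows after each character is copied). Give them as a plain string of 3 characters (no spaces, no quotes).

Token 1: literal('F'). Output: "F"
Token 2: literal('O'). Output: "FO"
Token 3: backref(off=1, len=3). Buffer before: "FO" (len 2)
  byte 1: read out[1]='O', append. Buffer now: "FOO"
  byte 2: read out[2]='O', append. Buffer now: "FOOO"
  byte 3: read out[3]='O', append. Buffer now: "FOOOO"

Answer: OOO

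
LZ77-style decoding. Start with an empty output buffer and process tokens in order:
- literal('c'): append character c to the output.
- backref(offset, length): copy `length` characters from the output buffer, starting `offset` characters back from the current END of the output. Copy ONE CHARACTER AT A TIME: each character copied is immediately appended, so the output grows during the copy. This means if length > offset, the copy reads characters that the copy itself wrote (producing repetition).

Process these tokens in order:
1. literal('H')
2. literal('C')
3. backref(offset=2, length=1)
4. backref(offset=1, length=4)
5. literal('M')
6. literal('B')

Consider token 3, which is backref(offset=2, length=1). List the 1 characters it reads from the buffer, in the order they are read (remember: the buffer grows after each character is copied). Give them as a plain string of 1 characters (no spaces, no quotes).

Token 1: literal('H'). Output: "H"
Token 2: literal('C'). Output: "HC"
Token 3: backref(off=2, len=1). Buffer before: "HC" (len 2)
  byte 1: read out[0]='H', append. Buffer now: "HCH"

Answer: H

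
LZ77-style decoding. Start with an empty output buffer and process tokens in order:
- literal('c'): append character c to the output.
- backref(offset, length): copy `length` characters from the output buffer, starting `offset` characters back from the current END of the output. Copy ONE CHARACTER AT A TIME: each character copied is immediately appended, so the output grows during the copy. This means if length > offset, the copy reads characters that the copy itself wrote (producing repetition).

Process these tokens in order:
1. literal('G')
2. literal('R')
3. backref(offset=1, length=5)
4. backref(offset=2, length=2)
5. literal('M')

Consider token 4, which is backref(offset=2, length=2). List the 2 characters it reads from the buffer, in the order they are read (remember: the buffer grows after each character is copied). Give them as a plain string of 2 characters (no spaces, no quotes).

Token 1: literal('G'). Output: "G"
Token 2: literal('R'). Output: "GR"
Token 3: backref(off=1, len=5) (overlapping!). Copied 'RRRRR' from pos 1. Output: "GRRRRRR"
Token 4: backref(off=2, len=2). Buffer before: "GRRRRRR" (len 7)
  byte 1: read out[5]='R', append. Buffer now: "GRRRRRRR"
  byte 2: read out[6]='R', append. Buffer now: "GRRRRRRRR"

Answer: RR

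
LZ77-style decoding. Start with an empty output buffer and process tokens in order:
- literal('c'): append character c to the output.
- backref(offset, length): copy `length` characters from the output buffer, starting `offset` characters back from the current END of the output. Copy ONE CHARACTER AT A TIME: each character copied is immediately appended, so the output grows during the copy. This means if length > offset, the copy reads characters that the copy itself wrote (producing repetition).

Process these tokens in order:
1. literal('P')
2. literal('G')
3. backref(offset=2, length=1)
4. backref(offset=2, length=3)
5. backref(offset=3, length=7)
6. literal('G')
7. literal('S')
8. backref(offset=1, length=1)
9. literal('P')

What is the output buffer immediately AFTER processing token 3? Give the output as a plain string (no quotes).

Answer: PGP

Derivation:
Token 1: literal('P'). Output: "P"
Token 2: literal('G'). Output: "PG"
Token 3: backref(off=2, len=1). Copied 'P' from pos 0. Output: "PGP"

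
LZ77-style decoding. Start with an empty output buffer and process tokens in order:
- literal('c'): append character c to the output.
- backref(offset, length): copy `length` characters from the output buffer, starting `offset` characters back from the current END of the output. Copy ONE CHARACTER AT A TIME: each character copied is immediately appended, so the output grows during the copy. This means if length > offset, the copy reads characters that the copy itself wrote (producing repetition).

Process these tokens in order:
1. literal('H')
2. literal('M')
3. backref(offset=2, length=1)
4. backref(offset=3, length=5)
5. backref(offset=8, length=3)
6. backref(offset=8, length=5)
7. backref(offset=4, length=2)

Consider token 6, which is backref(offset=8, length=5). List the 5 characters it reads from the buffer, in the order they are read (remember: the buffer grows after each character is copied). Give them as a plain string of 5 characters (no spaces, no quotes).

Answer: HMHHM

Derivation:
Token 1: literal('H'). Output: "H"
Token 2: literal('M'). Output: "HM"
Token 3: backref(off=2, len=1). Copied 'H' from pos 0. Output: "HMH"
Token 4: backref(off=3, len=5) (overlapping!). Copied 'HMHHM' from pos 0. Output: "HMHHMHHM"
Token 5: backref(off=8, len=3). Copied 'HMH' from pos 0. Output: "HMHHMHHMHMH"
Token 6: backref(off=8, len=5). Buffer before: "HMHHMHHMHMH" (len 11)
  byte 1: read out[3]='H', append. Buffer now: "HMHHMHHMHMHH"
  byte 2: read out[4]='M', append. Buffer now: "HMHHMHHMHMHHM"
  byte 3: read out[5]='H', append. Buffer now: "HMHHMHHMHMHHMH"
  byte 4: read out[6]='H', append. Buffer now: "HMHHMHHMHMHHMHH"
  byte 5: read out[7]='M', append. Buffer now: "HMHHMHHMHMHHMHHM"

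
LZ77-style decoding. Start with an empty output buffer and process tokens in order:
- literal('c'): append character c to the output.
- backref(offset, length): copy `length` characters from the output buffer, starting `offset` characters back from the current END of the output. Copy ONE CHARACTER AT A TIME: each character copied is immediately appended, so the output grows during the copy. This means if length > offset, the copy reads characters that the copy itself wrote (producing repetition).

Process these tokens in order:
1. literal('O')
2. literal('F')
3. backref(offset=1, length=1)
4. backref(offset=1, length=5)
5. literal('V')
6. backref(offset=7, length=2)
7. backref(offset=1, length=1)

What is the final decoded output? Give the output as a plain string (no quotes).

Token 1: literal('O'). Output: "O"
Token 2: literal('F'). Output: "OF"
Token 3: backref(off=1, len=1). Copied 'F' from pos 1. Output: "OFF"
Token 4: backref(off=1, len=5) (overlapping!). Copied 'FFFFF' from pos 2. Output: "OFFFFFFF"
Token 5: literal('V'). Output: "OFFFFFFFV"
Token 6: backref(off=7, len=2). Copied 'FF' from pos 2. Output: "OFFFFFFFVFF"
Token 7: backref(off=1, len=1). Copied 'F' from pos 10. Output: "OFFFFFFFVFFF"

Answer: OFFFFFFFVFFF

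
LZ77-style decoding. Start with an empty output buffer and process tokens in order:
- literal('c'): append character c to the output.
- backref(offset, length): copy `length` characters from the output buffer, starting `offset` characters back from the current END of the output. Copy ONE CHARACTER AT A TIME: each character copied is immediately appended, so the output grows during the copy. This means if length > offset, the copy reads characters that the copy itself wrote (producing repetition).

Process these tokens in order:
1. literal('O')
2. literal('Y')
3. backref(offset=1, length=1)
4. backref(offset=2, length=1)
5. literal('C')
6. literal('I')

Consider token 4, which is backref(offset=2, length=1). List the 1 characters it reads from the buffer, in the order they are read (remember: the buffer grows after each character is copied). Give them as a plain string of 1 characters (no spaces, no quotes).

Answer: Y

Derivation:
Token 1: literal('O'). Output: "O"
Token 2: literal('Y'). Output: "OY"
Token 3: backref(off=1, len=1). Copied 'Y' from pos 1. Output: "OYY"
Token 4: backref(off=2, len=1). Buffer before: "OYY" (len 3)
  byte 1: read out[1]='Y', append. Buffer now: "OYYY"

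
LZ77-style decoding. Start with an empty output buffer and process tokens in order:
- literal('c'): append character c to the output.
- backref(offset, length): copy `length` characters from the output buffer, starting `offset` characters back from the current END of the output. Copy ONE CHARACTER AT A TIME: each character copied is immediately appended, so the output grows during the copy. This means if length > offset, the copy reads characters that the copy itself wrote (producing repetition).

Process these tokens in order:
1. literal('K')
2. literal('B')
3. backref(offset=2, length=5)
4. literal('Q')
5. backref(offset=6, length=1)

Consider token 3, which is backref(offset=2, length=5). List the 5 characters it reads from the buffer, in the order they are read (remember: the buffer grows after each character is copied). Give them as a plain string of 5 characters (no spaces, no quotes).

Answer: KBKBK

Derivation:
Token 1: literal('K'). Output: "K"
Token 2: literal('B'). Output: "KB"
Token 3: backref(off=2, len=5). Buffer before: "KB" (len 2)
  byte 1: read out[0]='K', append. Buffer now: "KBK"
  byte 2: read out[1]='B', append. Buffer now: "KBKB"
  byte 3: read out[2]='K', append. Buffer now: "KBKBK"
  byte 4: read out[3]='B', append. Buffer now: "KBKBKB"
  byte 5: read out[4]='K', append. Buffer now: "KBKBKBK"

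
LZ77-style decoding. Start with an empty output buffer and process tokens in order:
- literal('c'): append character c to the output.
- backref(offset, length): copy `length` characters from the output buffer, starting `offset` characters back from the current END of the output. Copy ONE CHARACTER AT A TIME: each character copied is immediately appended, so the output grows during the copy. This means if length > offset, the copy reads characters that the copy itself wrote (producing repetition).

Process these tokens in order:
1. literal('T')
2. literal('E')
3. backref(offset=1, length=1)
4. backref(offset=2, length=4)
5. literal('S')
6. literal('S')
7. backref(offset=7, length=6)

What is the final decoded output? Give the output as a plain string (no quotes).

Token 1: literal('T'). Output: "T"
Token 2: literal('E'). Output: "TE"
Token 3: backref(off=1, len=1). Copied 'E' from pos 1. Output: "TEE"
Token 4: backref(off=2, len=4) (overlapping!). Copied 'EEEE' from pos 1. Output: "TEEEEEE"
Token 5: literal('S'). Output: "TEEEEEES"
Token 6: literal('S'). Output: "TEEEEEESS"
Token 7: backref(off=7, len=6). Copied 'EEEEES' from pos 2. Output: "TEEEEEESSEEEEES"

Answer: TEEEEEESSEEEEES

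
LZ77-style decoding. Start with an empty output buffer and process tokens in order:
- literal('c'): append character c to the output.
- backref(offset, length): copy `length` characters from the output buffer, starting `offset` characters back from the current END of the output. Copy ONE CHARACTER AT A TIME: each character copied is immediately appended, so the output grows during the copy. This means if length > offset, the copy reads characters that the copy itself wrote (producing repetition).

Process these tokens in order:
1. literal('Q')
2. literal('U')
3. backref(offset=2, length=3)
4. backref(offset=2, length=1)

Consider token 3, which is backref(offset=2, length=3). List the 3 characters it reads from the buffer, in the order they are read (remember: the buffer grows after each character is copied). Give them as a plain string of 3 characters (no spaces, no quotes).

Answer: QUQ

Derivation:
Token 1: literal('Q'). Output: "Q"
Token 2: literal('U'). Output: "QU"
Token 3: backref(off=2, len=3). Buffer before: "QU" (len 2)
  byte 1: read out[0]='Q', append. Buffer now: "QUQ"
  byte 2: read out[1]='U', append. Buffer now: "QUQU"
  byte 3: read out[2]='Q', append. Buffer now: "QUQUQ"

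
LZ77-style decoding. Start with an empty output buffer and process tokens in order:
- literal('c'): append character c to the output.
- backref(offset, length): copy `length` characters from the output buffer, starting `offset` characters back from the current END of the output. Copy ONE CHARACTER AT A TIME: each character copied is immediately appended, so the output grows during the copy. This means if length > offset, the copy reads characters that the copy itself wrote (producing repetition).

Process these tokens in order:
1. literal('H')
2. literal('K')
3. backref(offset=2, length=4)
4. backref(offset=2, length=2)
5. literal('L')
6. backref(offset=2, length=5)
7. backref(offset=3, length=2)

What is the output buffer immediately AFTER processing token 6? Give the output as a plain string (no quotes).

Answer: HKHKHKHKLKLKLK

Derivation:
Token 1: literal('H'). Output: "H"
Token 2: literal('K'). Output: "HK"
Token 3: backref(off=2, len=4) (overlapping!). Copied 'HKHK' from pos 0. Output: "HKHKHK"
Token 4: backref(off=2, len=2). Copied 'HK' from pos 4. Output: "HKHKHKHK"
Token 5: literal('L'). Output: "HKHKHKHKL"
Token 6: backref(off=2, len=5) (overlapping!). Copied 'KLKLK' from pos 7. Output: "HKHKHKHKLKLKLK"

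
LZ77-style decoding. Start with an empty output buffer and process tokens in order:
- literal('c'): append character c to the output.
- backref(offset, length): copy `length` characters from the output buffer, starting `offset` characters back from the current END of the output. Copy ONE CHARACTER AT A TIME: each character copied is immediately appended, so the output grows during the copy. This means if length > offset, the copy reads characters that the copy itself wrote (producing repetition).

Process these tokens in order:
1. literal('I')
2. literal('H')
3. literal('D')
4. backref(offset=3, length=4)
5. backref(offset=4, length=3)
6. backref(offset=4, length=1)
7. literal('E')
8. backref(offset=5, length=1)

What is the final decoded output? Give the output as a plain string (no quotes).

Answer: IHDIHDIIHDIEI

Derivation:
Token 1: literal('I'). Output: "I"
Token 2: literal('H'). Output: "IH"
Token 3: literal('D'). Output: "IHD"
Token 4: backref(off=3, len=4) (overlapping!). Copied 'IHDI' from pos 0. Output: "IHDIHDI"
Token 5: backref(off=4, len=3). Copied 'IHD' from pos 3. Output: "IHDIHDIIHD"
Token 6: backref(off=4, len=1). Copied 'I' from pos 6. Output: "IHDIHDIIHDI"
Token 7: literal('E'). Output: "IHDIHDIIHDIE"
Token 8: backref(off=5, len=1). Copied 'I' from pos 7. Output: "IHDIHDIIHDIEI"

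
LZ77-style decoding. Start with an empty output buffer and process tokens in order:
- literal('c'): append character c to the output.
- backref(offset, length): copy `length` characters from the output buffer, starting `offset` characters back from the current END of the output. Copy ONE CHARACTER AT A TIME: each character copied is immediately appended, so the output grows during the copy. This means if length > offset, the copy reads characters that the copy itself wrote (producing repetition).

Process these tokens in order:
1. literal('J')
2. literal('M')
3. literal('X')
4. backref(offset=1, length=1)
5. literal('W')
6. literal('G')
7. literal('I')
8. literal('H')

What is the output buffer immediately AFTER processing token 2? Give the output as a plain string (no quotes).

Answer: JM

Derivation:
Token 1: literal('J'). Output: "J"
Token 2: literal('M'). Output: "JM"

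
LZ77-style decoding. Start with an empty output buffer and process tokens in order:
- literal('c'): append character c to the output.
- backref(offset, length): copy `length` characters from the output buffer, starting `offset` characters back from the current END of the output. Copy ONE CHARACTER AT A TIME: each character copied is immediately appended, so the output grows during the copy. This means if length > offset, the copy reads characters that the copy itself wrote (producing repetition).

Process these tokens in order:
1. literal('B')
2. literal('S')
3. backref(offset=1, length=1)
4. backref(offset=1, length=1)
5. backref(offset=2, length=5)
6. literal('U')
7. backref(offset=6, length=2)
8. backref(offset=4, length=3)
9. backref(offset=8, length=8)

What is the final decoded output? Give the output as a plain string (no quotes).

Token 1: literal('B'). Output: "B"
Token 2: literal('S'). Output: "BS"
Token 3: backref(off=1, len=1). Copied 'S' from pos 1. Output: "BSS"
Token 4: backref(off=1, len=1). Copied 'S' from pos 2. Output: "BSSS"
Token 5: backref(off=2, len=5) (overlapping!). Copied 'SSSSS' from pos 2. Output: "BSSSSSSSS"
Token 6: literal('U'). Output: "BSSSSSSSSU"
Token 7: backref(off=6, len=2). Copied 'SS' from pos 4. Output: "BSSSSSSSSUSS"
Token 8: backref(off=4, len=3). Copied 'SUS' from pos 8. Output: "BSSSSSSSSUSSSUS"
Token 9: backref(off=8, len=8). Copied 'SSUSSSUS' from pos 7. Output: "BSSSSSSSSUSSSUSSSUSSSUS"

Answer: BSSSSSSSSUSSSUSSSUSSSUS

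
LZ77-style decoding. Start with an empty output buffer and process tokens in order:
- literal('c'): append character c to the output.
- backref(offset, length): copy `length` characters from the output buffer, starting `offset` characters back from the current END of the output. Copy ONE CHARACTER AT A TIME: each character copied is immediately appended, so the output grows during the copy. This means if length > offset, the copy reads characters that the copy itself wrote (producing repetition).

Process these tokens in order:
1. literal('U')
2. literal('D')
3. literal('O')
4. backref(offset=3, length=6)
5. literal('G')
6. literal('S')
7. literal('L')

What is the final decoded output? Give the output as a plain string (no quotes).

Token 1: literal('U'). Output: "U"
Token 2: literal('D'). Output: "UD"
Token 3: literal('O'). Output: "UDO"
Token 4: backref(off=3, len=6) (overlapping!). Copied 'UDOUDO' from pos 0. Output: "UDOUDOUDO"
Token 5: literal('G'). Output: "UDOUDOUDOG"
Token 6: literal('S'). Output: "UDOUDOUDOGS"
Token 7: literal('L'). Output: "UDOUDOUDOGSL"

Answer: UDOUDOUDOGSL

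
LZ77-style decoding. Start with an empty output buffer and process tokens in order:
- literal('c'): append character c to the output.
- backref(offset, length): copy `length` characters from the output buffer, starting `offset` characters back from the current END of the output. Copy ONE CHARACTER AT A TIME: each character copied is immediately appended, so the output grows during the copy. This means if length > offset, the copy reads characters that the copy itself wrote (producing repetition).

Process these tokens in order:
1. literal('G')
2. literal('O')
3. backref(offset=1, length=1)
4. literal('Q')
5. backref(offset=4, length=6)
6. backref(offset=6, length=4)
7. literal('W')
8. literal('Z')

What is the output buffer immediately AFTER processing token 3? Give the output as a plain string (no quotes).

Token 1: literal('G'). Output: "G"
Token 2: literal('O'). Output: "GO"
Token 3: backref(off=1, len=1). Copied 'O' from pos 1. Output: "GOO"

Answer: GOO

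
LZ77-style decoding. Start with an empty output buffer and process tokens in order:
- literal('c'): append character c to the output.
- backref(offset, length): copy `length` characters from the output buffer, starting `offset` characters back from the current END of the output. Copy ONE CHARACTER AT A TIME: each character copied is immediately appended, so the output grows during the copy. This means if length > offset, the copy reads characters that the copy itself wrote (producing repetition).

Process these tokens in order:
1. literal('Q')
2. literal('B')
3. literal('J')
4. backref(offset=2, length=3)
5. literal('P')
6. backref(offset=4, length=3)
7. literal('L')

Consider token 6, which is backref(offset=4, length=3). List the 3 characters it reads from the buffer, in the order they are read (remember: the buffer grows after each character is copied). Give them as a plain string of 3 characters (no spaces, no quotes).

Answer: BJB

Derivation:
Token 1: literal('Q'). Output: "Q"
Token 2: literal('B'). Output: "QB"
Token 3: literal('J'). Output: "QBJ"
Token 4: backref(off=2, len=3) (overlapping!). Copied 'BJB' from pos 1. Output: "QBJBJB"
Token 5: literal('P'). Output: "QBJBJBP"
Token 6: backref(off=4, len=3). Buffer before: "QBJBJBP" (len 7)
  byte 1: read out[3]='B', append. Buffer now: "QBJBJBPB"
  byte 2: read out[4]='J', append. Buffer now: "QBJBJBPBJ"
  byte 3: read out[5]='B', append. Buffer now: "QBJBJBPBJB"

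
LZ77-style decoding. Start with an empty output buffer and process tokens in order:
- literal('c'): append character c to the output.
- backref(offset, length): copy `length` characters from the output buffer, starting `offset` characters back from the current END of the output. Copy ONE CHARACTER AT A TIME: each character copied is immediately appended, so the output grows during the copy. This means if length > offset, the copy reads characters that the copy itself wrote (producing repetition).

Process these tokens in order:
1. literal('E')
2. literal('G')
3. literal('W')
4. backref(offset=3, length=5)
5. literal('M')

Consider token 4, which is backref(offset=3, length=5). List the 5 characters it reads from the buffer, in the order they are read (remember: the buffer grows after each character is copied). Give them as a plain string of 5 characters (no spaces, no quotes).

Token 1: literal('E'). Output: "E"
Token 2: literal('G'). Output: "EG"
Token 3: literal('W'). Output: "EGW"
Token 4: backref(off=3, len=5). Buffer before: "EGW" (len 3)
  byte 1: read out[0]='E', append. Buffer now: "EGWE"
  byte 2: read out[1]='G', append. Buffer now: "EGWEG"
  byte 3: read out[2]='W', append. Buffer now: "EGWEGW"
  byte 4: read out[3]='E', append. Buffer now: "EGWEGWE"
  byte 5: read out[4]='G', append. Buffer now: "EGWEGWEG"

Answer: EGWEG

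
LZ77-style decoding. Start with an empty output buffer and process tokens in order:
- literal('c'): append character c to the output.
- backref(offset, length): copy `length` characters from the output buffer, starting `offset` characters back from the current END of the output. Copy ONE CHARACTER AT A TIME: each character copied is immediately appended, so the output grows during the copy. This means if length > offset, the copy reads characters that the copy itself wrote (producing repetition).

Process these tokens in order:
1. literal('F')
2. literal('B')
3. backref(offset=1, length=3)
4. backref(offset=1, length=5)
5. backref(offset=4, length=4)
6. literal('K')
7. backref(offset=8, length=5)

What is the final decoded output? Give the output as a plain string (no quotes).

Answer: FBBBBBBBBBBBBBKBBBBB

Derivation:
Token 1: literal('F'). Output: "F"
Token 2: literal('B'). Output: "FB"
Token 3: backref(off=1, len=3) (overlapping!). Copied 'BBB' from pos 1. Output: "FBBBB"
Token 4: backref(off=1, len=5) (overlapping!). Copied 'BBBBB' from pos 4. Output: "FBBBBBBBBB"
Token 5: backref(off=4, len=4). Copied 'BBBB' from pos 6. Output: "FBBBBBBBBBBBBB"
Token 6: literal('K'). Output: "FBBBBBBBBBBBBBK"
Token 7: backref(off=8, len=5). Copied 'BBBBB' from pos 7. Output: "FBBBBBBBBBBBBBKBBBBB"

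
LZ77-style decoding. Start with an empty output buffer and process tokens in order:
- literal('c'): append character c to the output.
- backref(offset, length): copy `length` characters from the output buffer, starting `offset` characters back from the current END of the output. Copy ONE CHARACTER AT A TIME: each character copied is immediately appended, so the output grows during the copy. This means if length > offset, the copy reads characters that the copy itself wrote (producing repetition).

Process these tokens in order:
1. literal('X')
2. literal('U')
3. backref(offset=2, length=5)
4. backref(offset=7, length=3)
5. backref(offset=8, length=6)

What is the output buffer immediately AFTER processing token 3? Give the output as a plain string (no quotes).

Answer: XUXUXUX

Derivation:
Token 1: literal('X'). Output: "X"
Token 2: literal('U'). Output: "XU"
Token 3: backref(off=2, len=5) (overlapping!). Copied 'XUXUX' from pos 0. Output: "XUXUXUX"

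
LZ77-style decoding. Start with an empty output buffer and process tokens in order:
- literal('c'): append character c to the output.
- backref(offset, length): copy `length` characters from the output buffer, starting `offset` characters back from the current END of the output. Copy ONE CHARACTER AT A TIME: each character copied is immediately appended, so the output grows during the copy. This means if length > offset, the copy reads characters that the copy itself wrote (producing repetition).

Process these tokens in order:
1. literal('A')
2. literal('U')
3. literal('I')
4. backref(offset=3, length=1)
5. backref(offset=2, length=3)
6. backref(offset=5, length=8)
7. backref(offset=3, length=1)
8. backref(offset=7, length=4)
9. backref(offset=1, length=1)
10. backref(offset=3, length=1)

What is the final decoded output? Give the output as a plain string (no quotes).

Answer: AUIAIAIIAIAIIAIIIAIIII

Derivation:
Token 1: literal('A'). Output: "A"
Token 2: literal('U'). Output: "AU"
Token 3: literal('I'). Output: "AUI"
Token 4: backref(off=3, len=1). Copied 'A' from pos 0. Output: "AUIA"
Token 5: backref(off=2, len=3) (overlapping!). Copied 'IAI' from pos 2. Output: "AUIAIAI"
Token 6: backref(off=5, len=8) (overlapping!). Copied 'IAIAIIAI' from pos 2. Output: "AUIAIAIIAIAIIAI"
Token 7: backref(off=3, len=1). Copied 'I' from pos 12. Output: "AUIAIAIIAIAIIAII"
Token 8: backref(off=7, len=4). Copied 'IAII' from pos 9. Output: "AUIAIAIIAIAIIAIIIAII"
Token 9: backref(off=1, len=1). Copied 'I' from pos 19. Output: "AUIAIAIIAIAIIAIIIAIII"
Token 10: backref(off=3, len=1). Copied 'I' from pos 18. Output: "AUIAIAIIAIAIIAIIIAIIII"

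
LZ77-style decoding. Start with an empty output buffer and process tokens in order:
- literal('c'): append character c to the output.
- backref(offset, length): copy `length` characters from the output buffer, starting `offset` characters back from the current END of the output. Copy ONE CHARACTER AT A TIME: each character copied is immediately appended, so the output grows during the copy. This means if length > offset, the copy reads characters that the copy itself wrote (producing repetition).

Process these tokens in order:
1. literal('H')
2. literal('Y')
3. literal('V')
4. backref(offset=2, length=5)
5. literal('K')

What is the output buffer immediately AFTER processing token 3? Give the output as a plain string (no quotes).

Answer: HYV

Derivation:
Token 1: literal('H'). Output: "H"
Token 2: literal('Y'). Output: "HY"
Token 3: literal('V'). Output: "HYV"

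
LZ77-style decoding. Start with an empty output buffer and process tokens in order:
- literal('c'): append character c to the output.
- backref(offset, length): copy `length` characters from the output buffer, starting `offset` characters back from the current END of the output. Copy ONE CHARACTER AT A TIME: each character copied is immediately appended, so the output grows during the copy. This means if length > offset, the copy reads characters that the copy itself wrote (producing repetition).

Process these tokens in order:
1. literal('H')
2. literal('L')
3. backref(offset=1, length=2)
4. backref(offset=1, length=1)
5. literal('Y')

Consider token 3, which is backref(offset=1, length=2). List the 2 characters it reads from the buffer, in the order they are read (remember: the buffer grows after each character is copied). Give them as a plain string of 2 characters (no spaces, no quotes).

Answer: LL

Derivation:
Token 1: literal('H'). Output: "H"
Token 2: literal('L'). Output: "HL"
Token 3: backref(off=1, len=2). Buffer before: "HL" (len 2)
  byte 1: read out[1]='L', append. Buffer now: "HLL"
  byte 2: read out[2]='L', append. Buffer now: "HLLL"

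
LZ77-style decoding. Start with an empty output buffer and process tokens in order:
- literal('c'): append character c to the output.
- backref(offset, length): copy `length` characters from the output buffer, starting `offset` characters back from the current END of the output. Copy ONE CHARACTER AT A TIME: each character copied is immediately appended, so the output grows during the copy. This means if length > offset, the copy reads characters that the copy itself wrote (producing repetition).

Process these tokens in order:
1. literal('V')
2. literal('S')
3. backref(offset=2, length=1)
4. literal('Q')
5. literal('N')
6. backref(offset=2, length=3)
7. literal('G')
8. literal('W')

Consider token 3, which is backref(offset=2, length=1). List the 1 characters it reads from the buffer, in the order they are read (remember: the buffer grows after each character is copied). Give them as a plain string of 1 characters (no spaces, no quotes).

Token 1: literal('V'). Output: "V"
Token 2: literal('S'). Output: "VS"
Token 3: backref(off=2, len=1). Buffer before: "VS" (len 2)
  byte 1: read out[0]='V', append. Buffer now: "VSV"

Answer: V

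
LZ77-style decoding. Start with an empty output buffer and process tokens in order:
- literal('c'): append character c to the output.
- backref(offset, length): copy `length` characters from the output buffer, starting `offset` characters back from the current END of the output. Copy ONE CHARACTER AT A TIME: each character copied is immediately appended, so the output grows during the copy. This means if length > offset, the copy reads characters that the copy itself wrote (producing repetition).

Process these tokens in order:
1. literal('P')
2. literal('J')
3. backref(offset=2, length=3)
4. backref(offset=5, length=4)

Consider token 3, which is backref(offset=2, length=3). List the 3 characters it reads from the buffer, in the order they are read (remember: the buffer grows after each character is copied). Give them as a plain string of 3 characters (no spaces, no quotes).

Answer: PJP

Derivation:
Token 1: literal('P'). Output: "P"
Token 2: literal('J'). Output: "PJ"
Token 3: backref(off=2, len=3). Buffer before: "PJ" (len 2)
  byte 1: read out[0]='P', append. Buffer now: "PJP"
  byte 2: read out[1]='J', append. Buffer now: "PJPJ"
  byte 3: read out[2]='P', append. Buffer now: "PJPJP"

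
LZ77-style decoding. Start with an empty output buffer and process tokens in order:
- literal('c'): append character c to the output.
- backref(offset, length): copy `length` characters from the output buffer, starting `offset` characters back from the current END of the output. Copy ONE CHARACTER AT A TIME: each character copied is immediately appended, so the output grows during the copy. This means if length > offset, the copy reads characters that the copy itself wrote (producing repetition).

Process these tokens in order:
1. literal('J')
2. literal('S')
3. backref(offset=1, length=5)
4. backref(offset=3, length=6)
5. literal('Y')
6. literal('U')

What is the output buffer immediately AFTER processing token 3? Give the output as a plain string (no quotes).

Token 1: literal('J'). Output: "J"
Token 2: literal('S'). Output: "JS"
Token 3: backref(off=1, len=5) (overlapping!). Copied 'SSSSS' from pos 1. Output: "JSSSSSS"

Answer: JSSSSSS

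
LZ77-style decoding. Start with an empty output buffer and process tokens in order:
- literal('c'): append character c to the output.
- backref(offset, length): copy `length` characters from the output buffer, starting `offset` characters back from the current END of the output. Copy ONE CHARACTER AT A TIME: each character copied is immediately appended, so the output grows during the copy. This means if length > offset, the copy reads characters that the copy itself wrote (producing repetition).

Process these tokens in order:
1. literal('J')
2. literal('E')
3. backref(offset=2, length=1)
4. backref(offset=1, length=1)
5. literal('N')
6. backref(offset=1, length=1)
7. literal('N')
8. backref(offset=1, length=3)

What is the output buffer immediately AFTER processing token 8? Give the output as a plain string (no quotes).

Token 1: literal('J'). Output: "J"
Token 2: literal('E'). Output: "JE"
Token 3: backref(off=2, len=1). Copied 'J' from pos 0. Output: "JEJ"
Token 4: backref(off=1, len=1). Copied 'J' from pos 2. Output: "JEJJ"
Token 5: literal('N'). Output: "JEJJN"
Token 6: backref(off=1, len=1). Copied 'N' from pos 4. Output: "JEJJNN"
Token 7: literal('N'). Output: "JEJJNNN"
Token 8: backref(off=1, len=3) (overlapping!). Copied 'NNN' from pos 6. Output: "JEJJNNNNNN"

Answer: JEJJNNNNNN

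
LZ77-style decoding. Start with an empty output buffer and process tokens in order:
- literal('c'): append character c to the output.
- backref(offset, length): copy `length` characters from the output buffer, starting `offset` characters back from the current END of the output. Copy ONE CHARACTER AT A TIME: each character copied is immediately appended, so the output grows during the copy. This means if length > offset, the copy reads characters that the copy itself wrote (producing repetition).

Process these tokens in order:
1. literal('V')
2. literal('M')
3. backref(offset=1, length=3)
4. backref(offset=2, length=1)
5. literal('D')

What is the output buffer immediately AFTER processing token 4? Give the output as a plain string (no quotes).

Token 1: literal('V'). Output: "V"
Token 2: literal('M'). Output: "VM"
Token 3: backref(off=1, len=3) (overlapping!). Copied 'MMM' from pos 1. Output: "VMMMM"
Token 4: backref(off=2, len=1). Copied 'M' from pos 3. Output: "VMMMMM"

Answer: VMMMMM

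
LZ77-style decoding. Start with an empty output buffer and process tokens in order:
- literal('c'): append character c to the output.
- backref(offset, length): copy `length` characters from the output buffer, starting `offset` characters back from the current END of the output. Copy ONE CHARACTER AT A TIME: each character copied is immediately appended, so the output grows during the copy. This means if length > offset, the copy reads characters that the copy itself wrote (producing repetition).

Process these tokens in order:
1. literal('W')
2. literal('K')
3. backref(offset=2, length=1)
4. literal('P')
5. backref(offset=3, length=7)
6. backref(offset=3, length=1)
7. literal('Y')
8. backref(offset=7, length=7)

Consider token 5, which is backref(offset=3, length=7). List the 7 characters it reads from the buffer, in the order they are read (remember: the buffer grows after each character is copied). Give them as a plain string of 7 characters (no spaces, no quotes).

Token 1: literal('W'). Output: "W"
Token 2: literal('K'). Output: "WK"
Token 3: backref(off=2, len=1). Copied 'W' from pos 0. Output: "WKW"
Token 4: literal('P'). Output: "WKWP"
Token 5: backref(off=3, len=7). Buffer before: "WKWP" (len 4)
  byte 1: read out[1]='K', append. Buffer now: "WKWPK"
  byte 2: read out[2]='W', append. Buffer now: "WKWPKW"
  byte 3: read out[3]='P', append. Buffer now: "WKWPKWP"
  byte 4: read out[4]='K', append. Buffer now: "WKWPKWPK"
  byte 5: read out[5]='W', append. Buffer now: "WKWPKWPKW"
  byte 6: read out[6]='P', append. Buffer now: "WKWPKWPKWP"
  byte 7: read out[7]='K', append. Buffer now: "WKWPKWPKWPK"

Answer: KWPKWPK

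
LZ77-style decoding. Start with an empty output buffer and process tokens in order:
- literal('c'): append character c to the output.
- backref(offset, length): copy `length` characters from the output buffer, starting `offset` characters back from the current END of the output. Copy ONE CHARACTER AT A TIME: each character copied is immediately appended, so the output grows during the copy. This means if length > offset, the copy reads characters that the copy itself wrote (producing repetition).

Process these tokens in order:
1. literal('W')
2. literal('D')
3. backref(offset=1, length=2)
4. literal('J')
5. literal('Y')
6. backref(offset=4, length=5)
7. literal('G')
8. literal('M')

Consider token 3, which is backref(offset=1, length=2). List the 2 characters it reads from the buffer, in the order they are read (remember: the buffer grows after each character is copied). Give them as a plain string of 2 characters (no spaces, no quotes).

Token 1: literal('W'). Output: "W"
Token 2: literal('D'). Output: "WD"
Token 3: backref(off=1, len=2). Buffer before: "WD" (len 2)
  byte 1: read out[1]='D', append. Buffer now: "WDD"
  byte 2: read out[2]='D', append. Buffer now: "WDDD"

Answer: DD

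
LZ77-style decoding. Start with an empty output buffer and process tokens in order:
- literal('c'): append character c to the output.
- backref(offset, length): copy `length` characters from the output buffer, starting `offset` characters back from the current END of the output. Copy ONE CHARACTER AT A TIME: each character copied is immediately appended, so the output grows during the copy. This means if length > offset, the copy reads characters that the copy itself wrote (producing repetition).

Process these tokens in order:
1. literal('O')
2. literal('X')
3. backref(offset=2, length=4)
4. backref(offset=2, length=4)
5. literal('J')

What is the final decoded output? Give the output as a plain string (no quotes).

Answer: OXOXOXOXOXJ

Derivation:
Token 1: literal('O'). Output: "O"
Token 2: literal('X'). Output: "OX"
Token 3: backref(off=2, len=4) (overlapping!). Copied 'OXOX' from pos 0. Output: "OXOXOX"
Token 4: backref(off=2, len=4) (overlapping!). Copied 'OXOX' from pos 4. Output: "OXOXOXOXOX"
Token 5: literal('J'). Output: "OXOXOXOXOXJ"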